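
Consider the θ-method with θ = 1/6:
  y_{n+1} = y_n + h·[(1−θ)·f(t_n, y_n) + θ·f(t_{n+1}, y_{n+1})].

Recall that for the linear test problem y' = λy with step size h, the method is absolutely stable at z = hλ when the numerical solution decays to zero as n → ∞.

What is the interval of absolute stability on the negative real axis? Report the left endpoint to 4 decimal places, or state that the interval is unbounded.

(-3.0000, 0).

On y'=λy, z=hλ:
  y_{n+1} = y_n + z·[5/6·y_n + 1/6·y_{n+1}] ⇒ (1 − 1/6z)y_{n+1} = (1 + 5/6z)y_n
  Hence R(z) = (1 + 5/6z)/(1 − 1/6z).

Need |R(x)|<1, x<0.
x=-1.44: |R|=0.1613
R=−1: 1+5/6x = −1+1/6x ⇒ -2/3x=2 ⇒ x=2/(-2/3)=-3.0000
Confirm numerically:
  x=-2.855: |R|=0.93450 <1
  x=-2.269: |R|=0.64639 <1
  x=-1.688: |R|=0.31738 <1
  x=-3.146: |R|=1.06385 >1
  x=-3.123: |R|=1.05393 >1
  x=-3.104: |R|=1.04569 >1
Interval (-3.0000, 0).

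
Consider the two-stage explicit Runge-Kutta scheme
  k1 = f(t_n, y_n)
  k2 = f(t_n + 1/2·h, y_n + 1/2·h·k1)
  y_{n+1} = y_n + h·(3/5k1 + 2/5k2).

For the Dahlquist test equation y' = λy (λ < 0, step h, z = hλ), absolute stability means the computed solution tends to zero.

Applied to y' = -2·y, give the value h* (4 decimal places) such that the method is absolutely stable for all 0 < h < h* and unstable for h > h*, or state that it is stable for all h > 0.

With y'=λy (z=hλ):
  k1=λy_n ⇒ h·k1=z·y_n;  k2=λ(1+1/2z)y_n ⇒ h·k2=z(1+1/2z)y_n
  y_{n+1}/y_n = 1 + 3/5z + 2/5z(1+1/2z) = 1 + z + 1/5z²
  Hence R(z) = 1 + z + 1/5z².

Find x<0 with |R(x)|<1.
x=-1.35: |R|=0.0145
R=1: x+1/5x²=0 ⇒ x=−5=-5.0000; min R=1−1/(4·1/5)=-0.2500>−1
Confirm numerically:
  x=-4.861: |R|=0.86486 <1
  x=-4.828: |R|=0.83392 <1
  x=-4.727: |R|=0.74191 <1
  x=-3.736: |R|=0.05554 <1
  x=-5.435: |R|=1.47284 >1
  x=-5.020: |R|=1.02008 >1
So |R|<1 on (-5.0000, 0).

(-5.0000,0); λ=-2 ⇒ h* = (5)/2 = 2.5000.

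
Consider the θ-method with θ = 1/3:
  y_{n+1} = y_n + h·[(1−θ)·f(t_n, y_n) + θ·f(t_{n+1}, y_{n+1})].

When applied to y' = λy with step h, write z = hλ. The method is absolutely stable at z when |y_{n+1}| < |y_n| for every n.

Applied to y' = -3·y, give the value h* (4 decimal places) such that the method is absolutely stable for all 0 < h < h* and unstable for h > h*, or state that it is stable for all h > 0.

(-6.0000,0); λ=-3 ⇒ h* = (6)/3 = 2.0000.

With y'=λy (z=hλ):
  y_{n+1} = y_n + z·[2/3·y_n + 1/3·y_{n+1}] ⇒ (1 − 1/3z)y_{n+1} = (1 + 2/3z)y_n
  so R(z) = (1 + 2/3z)/(1 − 1/3z).

Need |R(x)|<1, x<0.
x=-0.53: |R|=0.5496
R=−1: 1+2/3x = −1+1/3x ⇒ -1/3x=2 ⇒ x=2/(-1/3)=-6.0000
Confirm numerically:
  x=-5.872: |R|=0.98557 <1
  x=-5.547: |R|=0.94700 <1
  x=-2.479: |R|=0.35736 <1
  x=-6.186: |R|=1.02025 >1
  x=-6.063: |R|=1.00695 >1
Interval (-6.0000, 0).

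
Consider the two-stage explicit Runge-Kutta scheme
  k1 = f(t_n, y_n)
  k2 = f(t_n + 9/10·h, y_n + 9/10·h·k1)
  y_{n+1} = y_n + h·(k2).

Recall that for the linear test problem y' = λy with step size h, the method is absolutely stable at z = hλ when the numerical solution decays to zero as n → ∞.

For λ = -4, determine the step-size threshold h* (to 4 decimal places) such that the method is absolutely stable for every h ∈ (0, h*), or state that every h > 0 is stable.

(-1.1111,0); λ=-4 ⇒ h* = (10/9)/4 = 0.2778.

With y'=λy (z=hλ):
  k1=λy_n ⇒ h·k1=z·y_n;  k2=λ(1+9/10z)y_n ⇒ h·k2=z(1+9/10z)y_n
  y_{n+1}/y_n = 1 + z(1+9/10z) = 1 + z + 9/10z²
  ⇒ R(z) = 1 + z + 9/10z².

Solve |R(x)|<1 on ℝ⁻.
x=-1.14: |R|=1.0296
R=1: x+9/10x²=0 ⇒ x=−10/9=-1.1111; min R=1−1/(4·9/10)=0.7222>−1
Confirm numerically:
  x=-0.700: |R|=0.74100 <1
  x=-0.632: |R|=0.72748 <1
  x=-0.511: |R|=0.72401 <1
  x=-1.709: |R|=1.91961 >1
  x=-1.549: |R|=1.61046 >1
  x=-1.163: |R|=1.05431 >1
So |R|<1 on (-1.1111, 0).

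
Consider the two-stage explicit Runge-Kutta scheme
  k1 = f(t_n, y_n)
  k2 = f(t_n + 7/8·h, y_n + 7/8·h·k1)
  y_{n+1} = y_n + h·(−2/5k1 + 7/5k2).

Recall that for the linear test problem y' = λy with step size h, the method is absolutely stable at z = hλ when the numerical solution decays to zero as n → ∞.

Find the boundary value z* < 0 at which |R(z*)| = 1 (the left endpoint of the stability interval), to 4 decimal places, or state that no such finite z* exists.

Set f=λy, z=hλ:
  k1=λy_n ⇒ h·k1=z·y_n;  k2=λ(1+7/8z)y_n ⇒ h·k2=z(1+7/8z)y_n
  y_{n+1}/y_n = 1 − 2/5z + 7/5z(1+7/8z) = 1 + z + 49/40z²
  Hence R(z) = 1 + z + 49/40z².

Need |R(x)|<1, x<0.
x=-0.55: |R|=0.8206
R=1: x+49/40x²=0 ⇒ x=−40/49=-0.8163; min R=1−1/(4·49/40)=0.7959>−1
Confirm numerically:
  x=-0.789: |R|=0.97359 <1
  x=-0.632: |R|=0.85729 <1
  x=-0.619: |R|=0.85037 <1
  x=-0.894: |R|=1.08506 >1
  x=-0.838: |R|=1.02225 >1
So |R|<1 on (-0.8163, 0).

z* = -0.8163.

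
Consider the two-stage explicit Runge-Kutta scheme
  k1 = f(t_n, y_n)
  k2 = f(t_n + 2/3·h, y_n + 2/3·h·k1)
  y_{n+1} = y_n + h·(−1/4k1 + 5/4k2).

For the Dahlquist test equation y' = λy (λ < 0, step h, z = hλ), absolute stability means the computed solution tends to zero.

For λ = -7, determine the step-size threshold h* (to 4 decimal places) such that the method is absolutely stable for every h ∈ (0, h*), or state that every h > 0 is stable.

(-1.2000,0); λ=-7 ⇒ h* = (6/5)/7 = 0.1714.

Set f=λy, z=hλ:
  k1=λy_n ⇒ h·k1=z·y_n;  k2=λ(1+2/3z)y_n ⇒ h·k2=z(1+2/3z)y_n
  y_{n+1}/y_n = 1 − 1/4z + 5/4z(1+2/3z) = 1 + z + 5/6z²
  R(z) = 1 + z + 5/6z².

Solve |R(x)|<1 on ℝ⁻.
x=-0.91: |R|=0.7801
R=1: x+5/6x²=0 ⇒ x=−6/5=-1.2000; min R=1−1/(4·5/6)=0.7000>−1
Confirm numerically:
  x=-0.933: |R|=0.79241 <1
  x=-0.839: |R|=0.74760 <1
  x=-0.746: |R|=0.71776 <1
  x=-1.765: |R|=1.83102 >1
  x=-1.597: |R|=1.52834 >1
  x=-1.339: |R|=1.15510 >1
Interval (-1.2000, 0).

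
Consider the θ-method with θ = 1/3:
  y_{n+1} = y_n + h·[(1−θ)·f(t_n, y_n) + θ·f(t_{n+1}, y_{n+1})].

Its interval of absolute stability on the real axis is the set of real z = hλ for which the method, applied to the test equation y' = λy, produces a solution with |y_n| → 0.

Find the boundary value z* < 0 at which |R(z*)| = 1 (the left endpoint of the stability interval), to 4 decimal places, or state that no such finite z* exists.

On y'=λy, z=hλ:
  y_{n+1} = y_n + z·[2/3·y_n + 1/3·y_{n+1}] ⇒ (1 − 1/3z)y_{n+1} = (1 + 2/3z)y_n
  ⇒ R(z) = (1 + 2/3z)/(1 − 1/3z).

Solve |R(x)|<1 on ℝ⁻.
x=-1.64: |R|=0.0603
R=−1: 1+2/3x = −1+1/3x ⇒ -1/3x=2 ⇒ x=2/(-1/3)=-6.0000
Confirm numerically:
  x=-5.693: |R|=0.96468 <1
  x=-5.102: |R|=0.88916 <1
  x=-3.791: |R|=0.67472 <1
  x=-6.465: |R|=1.04913 >1
  x=-6.297: |R|=1.03195 >1
  x=-6.237: |R|=1.02566 >1
So |R|<1 on (-6.0000, 0).

left endpoint -6.0000.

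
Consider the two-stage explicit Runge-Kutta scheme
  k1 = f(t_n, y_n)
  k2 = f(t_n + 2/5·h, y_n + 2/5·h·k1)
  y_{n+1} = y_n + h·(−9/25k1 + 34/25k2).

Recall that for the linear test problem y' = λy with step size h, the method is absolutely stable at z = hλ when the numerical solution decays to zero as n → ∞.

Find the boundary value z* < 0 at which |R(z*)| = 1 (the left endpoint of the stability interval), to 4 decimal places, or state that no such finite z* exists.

On y'=λy, z=hλ:
  k1=λy_n ⇒ h·k1=z·y_n;  k2=λ(1+2/5z)y_n ⇒ h·k2=z(1+2/5z)y_n
  y_{n+1}/y_n = 1 − 9/25z + 34/25z(1+2/5z) = 1 + z + 68/125z²
  R(z) = 1 + z + 68/125z².

Find x<0 with |R(x)|<1.
x=-1.46: |R|=0.6996
R=1: x+68/125x²=0 ⇒ x=−125/68=-1.8382; min R=1−1/(4·68/125)=0.5404>−1
Confirm numerically:
  x=-1.706: |R|=0.87728 <1
  x=-1.572: |R|=0.77232 <1
  x=-1.270: |R|=0.60742 <1
  x=-1.069: |R|=0.55266 <1
  x=-2.308: |R|=1.58981 >1
  x=-2.018: |R|=1.19734 >1
So |R|<1 on (-1.8382, 0).

z* = -1.8382.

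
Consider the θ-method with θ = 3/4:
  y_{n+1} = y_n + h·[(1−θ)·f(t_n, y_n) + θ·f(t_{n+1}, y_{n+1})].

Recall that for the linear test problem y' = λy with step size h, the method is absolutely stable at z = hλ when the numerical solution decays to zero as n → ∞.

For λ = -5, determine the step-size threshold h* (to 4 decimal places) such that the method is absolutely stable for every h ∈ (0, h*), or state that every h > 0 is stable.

Set f=λy, z=hλ:
  y_{n+1} = y_n + z·[1/4·y_n + 3/4·y_{n+1}] ⇒ (1 − 3/4z)y_{n+1} = (1 + 1/4z)y_n
  Hence R(z) = (1 + 1/4z)/(1 − 3/4z).

Find x<0 with |R(x)|<1.
x=-1.22: |R|=0.3629
x=-2: |R|=0.2000
x=-10: |R|=0.1765
x=-100: |R|=0.3158
θ=3/4≥1/2 ⇒ |1+1/4x|<|1−3/4x| ∀x<0 ⇒ unbounded interval.

(−∞, 0) — no finite endpoint. Any h>0 works for λ=-5.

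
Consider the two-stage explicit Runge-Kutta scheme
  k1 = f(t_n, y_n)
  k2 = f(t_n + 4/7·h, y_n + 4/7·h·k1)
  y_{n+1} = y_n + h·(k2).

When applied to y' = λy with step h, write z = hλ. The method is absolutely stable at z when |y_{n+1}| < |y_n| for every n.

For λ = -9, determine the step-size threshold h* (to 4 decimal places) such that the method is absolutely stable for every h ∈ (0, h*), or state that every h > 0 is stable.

Set f=λy, z=hλ:
  k1=λy_n ⇒ h·k1=z·y_n;  k2=λ(1+4/7z)y_n ⇒ h·k2=z(1+4/7z)y_n
  y_{n+1}/y_n = 1 + z(1+4/7z) = 1 + z + 4/7z²
  R(z) = 1 + z + 4/7z².

Solve |R(x)|<1 on ℝ⁻.
x=-1.07: |R|=0.5842
R=1: x+4/7x²=0 ⇒ x=−7/4=-1.7500; min R=1−1/(4·4/7)=0.5625>−1
Confirm numerically:
  x=-1.667: |R|=0.92094 <1
  x=-1.339: |R|=0.68553 <1
  x=-0.959: |R|=0.56653 <1
  x=-0.947: |R|=0.56546 <1
  x=-2.260: |R|=1.65863 >1
  x=-2.165: |R|=1.51341 >1
So |R|<1 on (-1.7500, 0).

(-1.7500,0); λ=-9 ⇒ h* = (7/4)/9 = 0.1944.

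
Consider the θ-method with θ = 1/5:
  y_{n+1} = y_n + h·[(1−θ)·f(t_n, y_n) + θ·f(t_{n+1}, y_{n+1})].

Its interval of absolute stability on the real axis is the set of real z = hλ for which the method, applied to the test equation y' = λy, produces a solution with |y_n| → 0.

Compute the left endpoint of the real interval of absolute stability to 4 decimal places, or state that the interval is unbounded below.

With y'=λy (z=hλ):
  y_{n+1} = y_n + z·[4/5·y_n + 1/5·y_{n+1}] ⇒ (1 − 1/5z)y_{n+1} = (1 + 4/5z)y_n
  R(z) = (1 + 4/5z)/(1 − 1/5z).

Boundary: |R(x)|=1, x<0.
x=-0.49: |R|=0.5537
R=−1: 1+4/5x = −1+1/5x ⇒ -3/5x=2 ⇒ x=2/(-3/5)=-3.3333
Confirm numerically:
  x=-2.057: |R|=0.45742 <1
  x=-1.560: |R|=0.18902 <1
  x=-1.340: |R|=0.05678 <1
  x=-3.883: |R|=1.18564 >1
  x=-3.566: |R|=1.08148 >1
  x=-3.457: |R|=1.04387 >1
Stable set (-3.3333, 0).

z* = -3.3333.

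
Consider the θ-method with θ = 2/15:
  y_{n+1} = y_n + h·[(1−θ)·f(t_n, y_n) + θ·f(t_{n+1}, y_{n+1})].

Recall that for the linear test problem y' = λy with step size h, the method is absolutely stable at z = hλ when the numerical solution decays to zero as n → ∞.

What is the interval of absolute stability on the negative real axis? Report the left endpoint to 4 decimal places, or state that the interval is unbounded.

On y'=λy, z=hλ:
  y_{n+1} = y_n + z·[13/15·y_n + 2/15·y_{n+1}] ⇒ (1 − 2/15z)y_{n+1} = (1 + 13/15z)y_n
  ⇒ R(z) = (1 + 13/15z)/(1 − 2/15z).

Boundary: |R(x)|=1, x<0.
x=-1.27: |R|=0.0861
R=−1: 1+13/15x = −1+2/15x ⇒ -11/15x=2 ⇒ x=2/(-11/15)=-2.7273
Confirm numerically:
  x=-2.214: |R|=0.70939 <1
  x=-1.982: |R|=0.56771 <1
  x=-1.932: |R|=0.53626 <1
  x=-1.847: |R|=0.48203 <1
  x=-3.293: |R|=1.28829 >1
  x=-3.138: |R|=1.21235 >1
So |R|<1 on (-2.7273, 0).

(-2.7273, 0).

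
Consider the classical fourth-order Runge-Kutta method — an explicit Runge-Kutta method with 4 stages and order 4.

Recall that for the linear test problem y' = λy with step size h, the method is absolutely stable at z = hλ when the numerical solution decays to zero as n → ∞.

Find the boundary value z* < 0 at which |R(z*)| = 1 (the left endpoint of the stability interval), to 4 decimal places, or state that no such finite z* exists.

z* = -2.7853.

On y'=λy, z=hλ:
  order 4, 4-stage ⇒ R(z)=1+z+z^2/2+z^3/6+z^4/24
  (e.g. R(-1.33)=0.29272, |R|=0.29272)

Boundary: |R(x)|=1, x<0.
x=-1.33: |R|=0.2927
|R(-3.14)|=1.6804 |R(-2.45)|=0.6015 |R(-1.31)|=0.2961
Bisect:
  x_lo=-3.4153 |R|=2.4464  x_hi=-0.2687 |R|=0.7644
  mid=-1.84201 |R|=0.29252 →hi
  mid=-2.62867 |R|=0.78843 →hi
  mid=-3.02201 |R|=1.41962 →lo
  mid=-2.82534 |R|=1.06208 →lo
  mid=-2.72701 |R|=0.91562 →hi
  mid=-2.77617 |R|=0.98634 →hi
  mid=-2.80076 |R|=1.02357 →lo
  mid=-2.78847 |R|=1.00479 →lo
  mid=-2.78232 |R|=0.99553 →hi
  ...
  [-2.78539,-2.78520] ⇒ x*=-2.7853
Stable set (-2.7853, 0).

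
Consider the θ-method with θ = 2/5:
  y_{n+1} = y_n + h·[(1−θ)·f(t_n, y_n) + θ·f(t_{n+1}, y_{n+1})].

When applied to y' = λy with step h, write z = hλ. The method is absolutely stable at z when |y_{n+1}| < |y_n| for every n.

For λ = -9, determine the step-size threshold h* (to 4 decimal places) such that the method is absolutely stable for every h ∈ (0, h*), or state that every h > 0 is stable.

Set f=λy, z=hλ:
  y_{n+1} = y_n + z·[3/5·y_n + 2/5·y_{n+1}] ⇒ (1 − 2/5z)y_{n+1} = (1 + 3/5z)y_n
  so R(z) = (1 + 3/5z)/(1 − 2/5z).

Find x<0 with |R(x)|<1.
x=-0.83: |R|=0.3769
R=−1: 1+3/5x = −1+2/5x ⇒ -1/5x=2 ⇒ x=2/(-1/5)=-10.0000
Confirm numerically:
  x=-9.690: |R|=0.98728 <1
  x=-7.020: |R|=0.84349 <1
  x=-5.435: |R|=0.71235 <1
  x=-4.659: |R|=0.62697 <1
  x=-10.277: |R|=1.01084 >1
  x=-10.187: |R|=1.00737 >1
Interval (-10.0000, 0).

(-10.0000,0); λ=-9 ⇒ h* = (10)/9 = 1.1111.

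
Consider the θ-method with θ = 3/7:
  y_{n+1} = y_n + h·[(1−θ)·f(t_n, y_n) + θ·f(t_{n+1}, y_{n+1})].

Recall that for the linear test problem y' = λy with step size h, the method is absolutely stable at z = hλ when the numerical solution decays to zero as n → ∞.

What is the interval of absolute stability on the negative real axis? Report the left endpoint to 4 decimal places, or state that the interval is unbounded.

With y'=λy (z=hλ):
  y_{n+1} = y_n + z·[4/7·y_n + 3/7·y_{n+1}] ⇒ (1 − 3/7z)y_{n+1} = (1 + 4/7z)y_n
  so R(z) = (1 + 4/7z)/(1 − 3/7z).

Need |R(x)|<1, x<0.
x=-1.58: |R|=0.0579
R=−1: 1+4/7x = −1+3/7x ⇒ -1/7x=2 ⇒ x=2/(-1/7)=-14.0000
Confirm numerically:
  x=-13.714: |R|=0.99406 <1
  x=-13.462: |R|=0.98865 <1
  x=-9.710: |R|=0.88126 <1
  x=-9.014: |R|=0.85353 <1
  x=-14.258: |R|=1.00518 >1
  x=-14.252: |R|=1.00506 >1
Interval (-14.0000, 0).

z∈(-14.0000,0).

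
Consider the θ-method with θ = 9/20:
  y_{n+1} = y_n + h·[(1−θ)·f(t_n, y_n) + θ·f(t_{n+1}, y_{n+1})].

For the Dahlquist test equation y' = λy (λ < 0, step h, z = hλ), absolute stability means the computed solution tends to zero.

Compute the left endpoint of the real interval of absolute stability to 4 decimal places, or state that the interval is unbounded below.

Test eqn y'=λy, z=hλ:
  y_{n+1} = y_n + z·[11/20·y_n + 9/20·y_{n+1}] ⇒ (1 − 9/20z)y_{n+1} = (1 + 11/20z)y_n
  ⇒ R(z) = (1 + 11/20z)/(1 − 9/20z).

Solve |R(x)|<1 on ℝ⁻.
x=-1.21: |R|=0.2166
R=−1: 1+11/20x = −1+9/20x ⇒ -1/10x=2 ⇒ x=2/(-1/10)=-20.0000
Confirm numerically:
  x=-19.796: |R|=0.99794 <1
  x=-16.123: |R|=0.95304 <1
  x=-12.795: |R|=0.89338 <1
  x=-10.829: |R|=0.84385 <1
  x=-20.495: |R|=1.00484 >1
  x=-20.356: |R|=1.00350 >1
Interval (-20.0000, 0).

z* = -20.0000.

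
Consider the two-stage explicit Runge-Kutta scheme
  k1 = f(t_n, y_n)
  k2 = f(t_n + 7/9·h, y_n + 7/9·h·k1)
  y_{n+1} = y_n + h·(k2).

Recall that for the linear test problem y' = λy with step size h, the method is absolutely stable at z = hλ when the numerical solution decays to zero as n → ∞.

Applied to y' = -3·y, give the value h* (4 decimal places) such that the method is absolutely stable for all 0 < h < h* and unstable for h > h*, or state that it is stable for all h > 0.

(-1.2857,0); λ=-3 ⇒ h* = (9/7)/3 = 0.4286.

Test eqn y'=λy, z=hλ:
  k1=λy_n ⇒ h·k1=z·y_n;  k2=λ(1+7/9z)y_n ⇒ h·k2=z(1+7/9z)y_n
  y_{n+1}/y_n = 1 + z(1+7/9z) = 1 + z + 7/9z²
  Hence R(z) = 1 + z + 7/9z².

Solve |R(x)|<1 on ℝ⁻.
x=-0.8: |R|=0.6978
R=1: x+7/9x²=0 ⇒ x=−9/7=-1.2857; min R=1−1/(4·7/9)=0.6786>−1
Confirm numerically:
  x=-0.755: |R|=0.68835 <1
  x=-0.693: |R|=0.68053 <1
  x=-0.637: |R|=0.67860 <1
  x=-0.608: |R|=0.67952 <1
  x=-1.826: |R|=1.76733 >1
  x=-1.600: |R|=1.39111 >1
  x=-1.399: |R|=1.12327 >1
Stable set (-1.2857, 0).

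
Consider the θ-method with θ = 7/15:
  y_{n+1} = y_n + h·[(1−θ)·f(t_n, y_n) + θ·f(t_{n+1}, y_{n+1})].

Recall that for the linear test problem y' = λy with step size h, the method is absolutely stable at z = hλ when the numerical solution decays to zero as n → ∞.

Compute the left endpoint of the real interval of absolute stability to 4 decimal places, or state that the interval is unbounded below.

With y'=λy (z=hλ):
  y_{n+1} = y_n + z·[8/15·y_n + 7/15·y_{n+1}] ⇒ (1 − 7/15z)y_{n+1} = (1 + 8/15z)y_n
  Hence R(z) = (1 + 8/15z)/(1 − 7/15z).

Need |R(x)|<1, x<0.
x=-1.43: |R|=0.1423
R=−1: 1+8/15x = −1+7/15x ⇒ -1/15x=2 ⇒ x=2/(-1/15)=-30.0000
Confirm numerically:
  x=-27.126: |R|=0.98597 <1
  x=-23.692: |R|=0.96512 <1
  x=-19.276: |R|=0.92847 <1
  x=-30.077: |R|=1.00034 >1
  x=-30.046: |R|=1.00020 >1
  x=-30.029: |R|=1.00013 >1
Interval (-30.0000, 0).

left endpoint -30.0000.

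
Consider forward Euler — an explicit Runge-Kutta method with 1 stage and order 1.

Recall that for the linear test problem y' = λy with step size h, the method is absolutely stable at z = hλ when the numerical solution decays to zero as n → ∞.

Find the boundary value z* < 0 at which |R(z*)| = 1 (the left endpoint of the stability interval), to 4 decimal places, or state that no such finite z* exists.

On y'=λy, z=hλ:
  order 1, 1-stage ⇒ R(z)=1+z
  (e.g. R(-0.37)=0.63000, |R|=0.63000)

Find x<0 with |R(x)|<1.
x=-0.37: |R|=0.6300
|R(-1.53)|=0.5300 |R(-1.06)|=0.0600 |R(-0.55)|=0.4500
Bisect:
  x_lo=-2.6883 |R|=1.6883  x_hi=-0.3656 |R|=0.6344
  mid=-1.52697 |R|=0.52697 →hi
  mid=-2.10766 |R|=1.10766 →lo
  mid=-1.81731 |R|=0.81731 →hi
  mid=-1.96249 |R|=0.96249 →hi
  mid=-2.03507 |R|=1.03507 →lo
  mid=-1.99878 |R|=0.99878 →hi
  mid=-2.01692 |R|=1.01692 →lo
  mid=-2.00785 |R|=1.00785 →lo
  mid=-2.00331 |R|=1.00331 →lo
  mid=-2.00105 |R|=1.00105 →lo
  ...
  [-2.00005,-1.99991] ⇒ x*=-2.0000
Interval (-2.0000, 0).

left endpoint -2.0000.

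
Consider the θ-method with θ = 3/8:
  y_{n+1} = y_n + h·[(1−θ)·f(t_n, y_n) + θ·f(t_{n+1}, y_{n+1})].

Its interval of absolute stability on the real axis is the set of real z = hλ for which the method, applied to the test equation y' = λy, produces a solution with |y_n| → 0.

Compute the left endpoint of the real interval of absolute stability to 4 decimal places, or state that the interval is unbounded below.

z* = -8.0000.

On y'=λy, z=hλ:
  y_{n+1} = y_n + z·[5/8·y_n + 3/8·y_{n+1}] ⇒ (1 − 3/8z)y_{n+1} = (1 + 5/8z)y_n
  R(z) = (1 + 5/8z)/(1 − 3/8z).

Solve |R(x)|<1 on ℝ⁻.
x=-1.04: |R|=0.2518
R=−1: 1+5/8x = −1+3/8x ⇒ -1/4x=2 ⇒ x=2/(-1/4)=-8.0000
Confirm numerically:
  x=-7.757: |R|=0.98446 <1
  x=-5.169: |R|=0.75914 <1
  x=-4.118: |R|=0.61855 <1
  x=-3.380: |R|=0.49063 <1
  x=-8.483: |R|=1.02888 >1
  x=-8.189: |R|=1.01161 >1
Stable set (-8.0000, 0).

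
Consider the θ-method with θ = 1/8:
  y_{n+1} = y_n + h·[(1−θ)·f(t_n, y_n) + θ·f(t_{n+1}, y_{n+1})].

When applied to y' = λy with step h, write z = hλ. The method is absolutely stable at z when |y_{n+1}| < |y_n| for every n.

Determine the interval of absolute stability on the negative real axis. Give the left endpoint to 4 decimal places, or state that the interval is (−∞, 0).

(-2.6667, 0).

On y'=λy, z=hλ:
  y_{n+1} = y_n + z·[7/8·y_n + 1/8·y_{n+1}] ⇒ (1 − 1/8z)y_{n+1} = (1 + 7/8z)y_n
  so R(z) = (1 + 7/8z)/(1 − 1/8z).

Need |R(x)|<1, x<0.
x=-0.37: |R|=0.6464
R=−1: 1+7/8x = −1+1/8x ⇒ -3/4x=2 ⇒ x=2/(-3/4)=-2.6667
Confirm numerically:
  x=-2.247: |R|=0.75427 <1
  x=-1.454: |R|=0.23038 <1
  x=-1.301: |R|=0.11902 <1
  x=-3.164: |R|=1.26729 >1
  x=-2.996: |R|=1.17970 >1
  x=-2.979: |R|=1.17069 >1
Stable set (-2.6667, 0).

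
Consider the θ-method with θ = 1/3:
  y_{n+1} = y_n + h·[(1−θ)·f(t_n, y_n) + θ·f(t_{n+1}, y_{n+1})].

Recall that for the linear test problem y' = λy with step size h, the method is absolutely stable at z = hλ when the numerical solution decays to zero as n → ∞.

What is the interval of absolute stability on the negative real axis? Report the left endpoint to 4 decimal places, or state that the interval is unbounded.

z∈(-6.0000,0).

With y'=λy (z=hλ):
  y_{n+1} = y_n + z·[2/3·y_n + 1/3·y_{n+1}] ⇒ (1 − 1/3z)y_{n+1} = (1 + 2/3z)y_n
  Hence R(z) = (1 + 2/3z)/(1 − 1/3z).

Solve |R(x)|<1 on ℝ⁻.
x=-0.43: |R|=0.6239
R=−1: 1+2/3x = −1+1/3x ⇒ -1/3x=2 ⇒ x=2/(-1/3)=-6.0000
Confirm numerically:
  x=-4.519: |R|=0.80303 <1
  x=-4.475: |R|=0.79599 <1
  x=-4.298: |R|=0.76679 <1
  x=-4.096: |R|=0.73168 <1
  x=-6.597: |R|=1.06221 >1
  x=-6.300: |R|=1.03226 >1
So |R|<1 on (-6.0000, 0).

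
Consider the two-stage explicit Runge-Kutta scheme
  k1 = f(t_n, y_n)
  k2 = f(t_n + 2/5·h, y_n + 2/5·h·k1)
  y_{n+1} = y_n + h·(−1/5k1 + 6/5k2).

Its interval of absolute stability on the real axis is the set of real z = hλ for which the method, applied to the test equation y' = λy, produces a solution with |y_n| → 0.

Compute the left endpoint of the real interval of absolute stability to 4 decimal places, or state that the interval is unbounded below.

left endpoint -2.0833.

On y'=λy, z=hλ:
  k1=λy_n ⇒ h·k1=z·y_n;  k2=λ(1+2/5z)y_n ⇒ h·k2=z(1+2/5z)y_n
  y_{n+1}/y_n = 1 − 1/5z + 6/5z(1+2/5z) = 1 + z + 12/25z²
  R(z) = 1 + z + 12/25z².

Boundary: |R(x)|=1, x<0.
x=-1.69: |R|=0.6809
R=1: x+12/25x²=0 ⇒ x=−25/12=-2.0833; min R=1−1/(4·12/25)=0.4792>−1
Confirm numerically:
  x=-1.865: |R|=0.80455 <1
  x=-1.794: |R|=0.75085 <1
  x=-1.592: |R|=0.62454 <1
  x=-1.292: |R|=0.50925 <1
  x=-2.129: |R|=1.04667 >1
  x=-2.110: |R|=1.02701 >1
Stable set (-2.0833, 0).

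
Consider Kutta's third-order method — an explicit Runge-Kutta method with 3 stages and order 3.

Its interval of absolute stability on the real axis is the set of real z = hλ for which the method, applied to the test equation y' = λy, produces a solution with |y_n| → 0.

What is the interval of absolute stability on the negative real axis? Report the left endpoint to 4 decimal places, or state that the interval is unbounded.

(-2.5127, 0).

With y'=λy (z=hλ):
  order 3, 3-stage ⇒ R(z)=1+z+z^2/2+z^3/6
  (e.g. R(-0.53)=0.58564, |R|=0.58564)

Solve |R(x)|<1 on ℝ⁻.
x=-0.53: |R|=0.5856
|R(-2.11)|=0.4496 |R(-1.78)|=0.1358 |R(-1.11)|=0.2781
Bisect:
  x_lo=-3.2263 |R|=2.6188  x_hi=-0.3200 |R|=0.7258
  mid=-1.77311 |R|=0.13023 →hi
  mid=-2.49968 |R|=0.97865 →hi
  mid=-2.86297 |R|=1.67577 →lo
  mid=-2.68132 |R|=1.29947 →lo
  mid=-2.59050 |R|=1.13250 →lo
  mid=-2.54509 |R|=1.05398 →lo
  mid=-2.52239 |R|=1.01592 →lo
  ...
  [-2.51281,-2.51263] ⇒ x*=-2.5127
Interval (-2.5127, 0).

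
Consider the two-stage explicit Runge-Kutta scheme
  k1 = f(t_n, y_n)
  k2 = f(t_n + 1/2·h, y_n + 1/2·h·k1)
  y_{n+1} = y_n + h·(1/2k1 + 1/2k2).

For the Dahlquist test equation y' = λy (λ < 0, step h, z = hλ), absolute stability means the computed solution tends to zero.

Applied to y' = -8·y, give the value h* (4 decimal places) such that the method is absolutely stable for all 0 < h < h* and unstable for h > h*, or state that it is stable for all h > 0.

With y'=λy (z=hλ):
  k1=λy_n ⇒ h·k1=z·y_n;  k2=λ(1+1/2z)y_n ⇒ h·k2=z(1+1/2z)y_n
  y_{n+1}/y_n = 1 + 1/2z + 1/2z(1+1/2z) = 1 + z + 1/4z²
  R(z) = 1 + z + 1/4z².

Solve |R(x)|<1 on ℝ⁻.
x=-0.87: |R|=0.3192
R=1: x+1/4x²=0 ⇒ x=−4=-4.0000; min R=1−1/(4·1/4)=0.0000>−1
Confirm numerically:
  x=-2.309: |R|=0.02387 <1
  x=-1.905: |R|=0.00226 <1
  x=-1.715: |R|=0.02031 <1
  x=-4.154: |R|=1.15993 >1
  x=-4.063: |R|=1.06399 >1
Stable set (-4.0000, 0).

(-4.0000,0); λ=-8 ⇒ h* = (4)/8 = 0.5000.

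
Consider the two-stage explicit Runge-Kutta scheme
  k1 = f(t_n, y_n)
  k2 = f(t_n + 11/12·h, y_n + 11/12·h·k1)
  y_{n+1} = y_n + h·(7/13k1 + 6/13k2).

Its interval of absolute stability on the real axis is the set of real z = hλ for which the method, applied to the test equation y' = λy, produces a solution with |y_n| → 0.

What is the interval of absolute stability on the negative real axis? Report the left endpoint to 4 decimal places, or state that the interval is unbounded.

Set f=λy, z=hλ:
  k1=λy_n ⇒ h·k1=z·y_n;  k2=λ(1+11/12z)y_n ⇒ h·k2=z(1+11/12z)y_n
  y_{n+1}/y_n = 1 + 7/13z + 6/13z(1+11/12z) = 1 + z + 11/26z²
  R(z) = 1 + z + 11/26z².

Need |R(x)|<1, x<0.
x=-0.93: |R|=0.4359
R=1: x+11/26x²=0 ⇒ x=−26/11=-2.3636; min R=1−1/(4·11/26)=0.4091>−1
Confirm numerically:
  x=-2.022: |R|=0.70774 <1
  x=-1.986: |R|=0.68270 <1
  x=-1.874: |R|=0.61179 <1
  x=-2.882: |R|=1.63204 >1
  x=-2.618: |R|=1.28174 >1
Interval (-2.3636, 0).

z∈(-2.3636,0).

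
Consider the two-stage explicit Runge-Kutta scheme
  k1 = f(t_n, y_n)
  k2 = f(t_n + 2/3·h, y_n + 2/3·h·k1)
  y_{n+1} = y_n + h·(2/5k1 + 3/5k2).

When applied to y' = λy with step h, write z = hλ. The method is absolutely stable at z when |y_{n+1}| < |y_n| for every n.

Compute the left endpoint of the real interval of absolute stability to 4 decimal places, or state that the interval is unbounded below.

z* = -2.5000.

With y'=λy (z=hλ):
  k1=λy_n ⇒ h·k1=z·y_n;  k2=λ(1+2/3z)y_n ⇒ h·k2=z(1+2/3z)y_n
  y_{n+1}/y_n = 1 + 2/5z + 3/5z(1+2/3z) = 1 + z + 2/5z²
  so R(z) = 1 + z + 2/5z².

Solve |R(x)|<1 on ℝ⁻.
x=-1.58: |R|=0.4186
R=1: x+2/5x²=0 ⇒ x=−5/2=-2.5000; min R=1−1/(4·2/5)=0.3750>−1
Confirm numerically:
  x=-2.301: |R|=0.81684 <1
  x=-2.004: |R|=0.60241 <1
  x=-1.940: |R|=0.56544 <1
  x=-2.932: |R|=1.50665 >1
  x=-2.925: |R|=1.49725 >1
  x=-2.864: |R|=1.41700 >1
Interval (-2.5000, 0).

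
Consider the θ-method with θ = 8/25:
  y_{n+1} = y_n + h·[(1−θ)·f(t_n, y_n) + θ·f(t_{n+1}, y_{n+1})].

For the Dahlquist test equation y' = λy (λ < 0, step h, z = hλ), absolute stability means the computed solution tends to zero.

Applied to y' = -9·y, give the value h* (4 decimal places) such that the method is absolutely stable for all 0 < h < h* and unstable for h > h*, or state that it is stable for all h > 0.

With y'=λy (z=hλ):
  y_{n+1} = y_n + z·[17/25·y_n + 8/25·y_{n+1}] ⇒ (1 − 8/25z)y_{n+1} = (1 + 17/25z)y_n
  ⇒ R(z) = (1 + 17/25z)/(1 − 8/25z).

Find x<0 with |R(x)|<1.
x=-1.47: |R|=0.0003
R=−1: 1+17/25x = −1+8/25x ⇒ -9/25x=2 ⇒ x=2/(-9/25)=-5.5556
Confirm numerically:
  x=-5.295: |R|=0.96519 <1
  x=-2.314: |R|=0.32952 <1
  x=-2.313: |R|=0.32919 <1
  x=-5.830: |R|=1.03448 >1
  x=-5.815: |R|=1.03265 >1
  x=-5.629: |R|=1.00944 >1
Stable set (-5.5556, 0).

(-5.5556,0); λ=-9 ⇒ h* = (50/9)/9 = 0.6173.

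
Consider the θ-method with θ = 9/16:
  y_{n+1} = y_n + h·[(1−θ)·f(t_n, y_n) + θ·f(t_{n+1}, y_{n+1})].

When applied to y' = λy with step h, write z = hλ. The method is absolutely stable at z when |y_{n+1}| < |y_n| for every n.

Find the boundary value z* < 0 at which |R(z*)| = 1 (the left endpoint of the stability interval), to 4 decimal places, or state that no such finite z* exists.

Test eqn y'=λy, z=hλ:
  y_{n+1} = y_n + z·[7/16·y_n + 9/16·y_{n+1}] ⇒ (1 − 9/16z)y_{n+1} = (1 + 7/16z)y_n
  ⇒ R(z) = (1 + 7/16z)/(1 − 9/16z).

Boundary: |R(x)|=1, x<0.
x=-0.38: |R|=0.6869
x=-2: |R|=0.0588
x=-10: |R|=0.5094
x=-100: |R|=0.7467
θ=9/16≥1/2 ⇒ |1+7/16x|<|1−9/16x| ∀x<0 ⇒ interval (−∞,0).

interval (−∞, 0).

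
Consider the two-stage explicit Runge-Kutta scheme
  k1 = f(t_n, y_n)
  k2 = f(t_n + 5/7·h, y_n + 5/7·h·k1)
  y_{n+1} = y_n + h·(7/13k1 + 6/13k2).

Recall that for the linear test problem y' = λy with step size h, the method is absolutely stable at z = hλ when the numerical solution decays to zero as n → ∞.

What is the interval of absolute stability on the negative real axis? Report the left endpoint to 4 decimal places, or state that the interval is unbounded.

Test eqn y'=λy, z=hλ:
  k1=λy_n ⇒ h·k1=z·y_n;  k2=λ(1+5/7z)y_n ⇒ h·k2=z(1+5/7z)y_n
  y_{n+1}/y_n = 1 + 7/13z + 6/13z(1+5/7z) = 1 + z + 30/91z²
  Hence R(z) = 1 + z + 30/91z².

Solve |R(x)|<1 on ℝ⁻.
x=-0.3: |R|=0.7297
R=1: x+30/91x²=0 ⇒ x=−91/30=-3.0333; min R=1−1/(4·30/91)=0.2417>−1
Confirm numerically:
  x=-2.813: |R|=0.79567 <1
  x=-2.774: |R|=0.76284 <1
  x=-2.684: |R|=0.69090 <1
  x=-3.283: |R|=1.27022 >1
  x=-3.258: |R|=1.24131 >1
So |R|<1 on (-3.0333, 0).

(-3.0333, 0).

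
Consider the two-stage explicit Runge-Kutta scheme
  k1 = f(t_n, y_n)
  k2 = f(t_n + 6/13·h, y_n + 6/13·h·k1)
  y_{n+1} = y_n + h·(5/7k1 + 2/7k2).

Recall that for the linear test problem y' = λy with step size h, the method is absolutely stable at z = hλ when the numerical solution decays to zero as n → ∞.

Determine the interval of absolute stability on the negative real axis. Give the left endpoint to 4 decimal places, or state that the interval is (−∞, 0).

(-7.5833, 0).

On y'=λy, z=hλ:
  k1=λy_n ⇒ h·k1=z·y_n;  k2=λ(1+6/13z)y_n ⇒ h·k2=z(1+6/13z)y_n
  y_{n+1}/y_n = 1 + 5/7z + 2/7z(1+6/13z) = 1 + z + 12/91z²
  so R(z) = 1 + z + 12/91z².

Boundary: |R(x)|=1, x<0.
x=-1.8: |R|=0.3727
R=1: x+12/91x²=0 ⇒ x=−91/12=-7.5833; min R=1−1/(4·12/91)=-0.8958>−1
Confirm numerically:
  x=-7.336: |R|=0.76073 <1
  x=-4.654: |R|=0.79777 <1
  x=-4.233: |R|=0.87015 <1
  x=-8.130: |R|=1.58607 >1
  x=-8.080: |R|=1.52920 >1
So |R|<1 on (-7.5833, 0).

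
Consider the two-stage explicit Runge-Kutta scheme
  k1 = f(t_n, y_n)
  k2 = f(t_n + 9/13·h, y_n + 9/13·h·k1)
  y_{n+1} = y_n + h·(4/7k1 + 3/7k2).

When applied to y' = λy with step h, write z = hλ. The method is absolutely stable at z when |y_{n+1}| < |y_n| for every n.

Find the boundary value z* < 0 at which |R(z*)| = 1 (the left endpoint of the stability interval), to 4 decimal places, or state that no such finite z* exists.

Set f=λy, z=hλ:
  k1=λy_n ⇒ h·k1=z·y_n;  k2=λ(1+9/13z)y_n ⇒ h·k2=z(1+9/13z)y_n
  y_{n+1}/y_n = 1 + 4/7z + 3/7z(1+9/13z) = 1 + z + 27/91z²
  Hence R(z) = 1 + z + 27/91z².

Need |R(x)|<1, x<0.
x=-1.38: |R|=0.1850
R=1: x+27/91x²=0 ⇒ x=−91/27=-3.3704; min R=1−1/(4·27/91)=0.1574>−1
Confirm numerically:
  x=-3.280: |R|=0.91205 <1
  x=-2.752: |R|=0.49508 <1
  x=-1.541: |R|=0.16358 <1
  x=-3.477: |R|=1.11000 >1
  x=-3.398: |R|=1.02786 >1
Stable set (-3.3704, 0).

z* = -3.3704.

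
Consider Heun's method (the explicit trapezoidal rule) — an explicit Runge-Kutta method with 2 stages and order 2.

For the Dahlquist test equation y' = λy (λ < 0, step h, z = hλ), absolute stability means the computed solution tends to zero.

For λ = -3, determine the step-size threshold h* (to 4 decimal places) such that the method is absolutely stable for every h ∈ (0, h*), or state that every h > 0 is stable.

(-2.0000,0); λ=-3 ⇒ h* = 0.6667.

Test eqn y'=λy, z=hλ:
  order 2, 2-stage ⇒ R(z)=1+z+z^2/2
  (e.g. R(-0.68)=0.55120, |R|=0.55120)

Solve |R(x)|<1 on ℝ⁻.
x=-0.68: |R|=0.5512
|R(-2.2)|=1.2200 |R(-1.53)|=0.6404 |R(-0.83)|=0.5145
Bisect:
  x_lo=-2.6030 |R|=1.7849  x_hi=-0.0971 |R|=0.9077
  mid=-1.35005 |R|=0.56127 →hi
  mid=-1.97655 |R|=0.97682 →hi
  mid=-2.28980 |R|=1.33179 →lo
  mid=-2.13317 |R|=1.14204 →lo
  mid=-2.05486 |R|=1.05637 →lo
  mid=-2.01571 |R|=1.01583 →lo
  mid=-1.99613 |R|=0.99614 →hi
  mid=-2.00592 |R|=1.00593 →lo
  mid=-2.00102 |R|=1.00102 →lo
  mid=-1.99858 |R|=0.99858 →hi
  ...
  [-2.00010,-1.99995] ⇒ x*=-2.0000
Interval (-2.0000, 0).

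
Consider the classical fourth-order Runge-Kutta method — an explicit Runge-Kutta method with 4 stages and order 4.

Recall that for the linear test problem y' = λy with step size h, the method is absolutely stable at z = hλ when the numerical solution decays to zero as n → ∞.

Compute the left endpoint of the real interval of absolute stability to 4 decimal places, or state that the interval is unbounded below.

With y'=λy (z=hλ):
  order 4, 4-stage ⇒ R(z)=1+z+z^2/2+z^3/6+z^4/24
  (e.g. R(-0.65)=0.52292, |R|=0.52292)

Find x<0 with |R(x)|<1.
x=-0.65: |R|=0.5229
|R(-1.34)|=0.2911 |R(-0.96)|=0.3887 |R(-0.78)|=0.4605
Bisect:
  x_lo=-3.4068 |R|=2.4191  x_hi=-0.0955 |R|=0.9089
  mid=-1.75115 |R|=0.27894 →hi
  mid=-2.57899 |R|=0.73097 →hi
  mid=-2.99290 |R|=1.36087 →lo
  mid=-2.78595 |R|=1.00098 →lo
  mid=-2.68247 |R|=0.85572 →hi
  mid=-2.73421 |R|=0.92567 →hi
  mid=-2.76008 |R|=0.96264 →hi
  mid=-2.77301 |R|=0.98164 →hi
  mid=-2.77948 |R|=0.99127 →hi
  ...
  [-2.78534,-2.78514] ⇒ x*=-2.7853
Stable set (-2.7853, 0).

left endpoint -2.7853.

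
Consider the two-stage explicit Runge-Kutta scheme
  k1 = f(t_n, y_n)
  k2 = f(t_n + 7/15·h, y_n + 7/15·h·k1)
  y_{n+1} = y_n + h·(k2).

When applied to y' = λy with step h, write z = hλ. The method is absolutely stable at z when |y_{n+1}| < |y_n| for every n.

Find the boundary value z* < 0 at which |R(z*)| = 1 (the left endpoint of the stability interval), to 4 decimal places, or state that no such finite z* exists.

Set f=λy, z=hλ:
  k1=λy_n ⇒ h·k1=z·y_n;  k2=λ(1+7/15z)y_n ⇒ h·k2=z(1+7/15z)y_n
  y_{n+1}/y_n = 1 + z(1+7/15z) = 1 + z + 7/15z²
  ⇒ R(z) = 1 + z + 7/15z².

Solve |R(x)|<1 on ℝ⁻.
x=-1.29: |R|=0.4866
R=1: x+7/15x²=0 ⇒ x=−15/7=-2.1429; min R=1−1/(4·7/15)=0.4643>−1
Confirm numerically:
  x=-1.669: |R|=0.63093 <1
  x=-1.394: |R|=0.51284 <1
  x=-1.239: |R|=0.47739 <1
  x=-2.636: |R|=1.60663 >1
  x=-2.345: |R|=1.22121 >1
So |R|<1 on (-2.1429, 0).

z* = -2.1429.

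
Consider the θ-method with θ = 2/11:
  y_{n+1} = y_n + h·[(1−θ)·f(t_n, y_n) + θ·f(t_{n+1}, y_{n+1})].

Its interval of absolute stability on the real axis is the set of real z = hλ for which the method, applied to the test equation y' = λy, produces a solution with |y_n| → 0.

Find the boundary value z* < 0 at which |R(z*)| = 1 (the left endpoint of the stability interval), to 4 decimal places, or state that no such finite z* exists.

left endpoint -3.1429.

On y'=λy, z=hλ:
  y_{n+1} = y_n + z·[9/11·y_n + 2/11·y_{n+1}] ⇒ (1 − 2/11z)y_{n+1} = (1 + 9/11z)y_n
  ⇒ R(z) = (1 + 9/11z)/(1 − 2/11z).

Boundary: |R(x)|=1, x<0.
x=-1.29: |R|=0.0449
R=−1: 1+9/11x = −1+2/11x ⇒ -7/11x=2 ⇒ x=2/(-7/11)=-3.1429
Confirm numerically:
  x=-2.101: |R|=0.52026 <1
  x=-1.621: |R|=0.25200 <1
  x=-1.333: |R|=0.07295 <1
  x=-3.699: |R|=1.21160 >1
  x=-3.302: |R|=1.06328 >1
  x=-3.255: |R|=1.04483 >1
Stable set (-3.1429, 0).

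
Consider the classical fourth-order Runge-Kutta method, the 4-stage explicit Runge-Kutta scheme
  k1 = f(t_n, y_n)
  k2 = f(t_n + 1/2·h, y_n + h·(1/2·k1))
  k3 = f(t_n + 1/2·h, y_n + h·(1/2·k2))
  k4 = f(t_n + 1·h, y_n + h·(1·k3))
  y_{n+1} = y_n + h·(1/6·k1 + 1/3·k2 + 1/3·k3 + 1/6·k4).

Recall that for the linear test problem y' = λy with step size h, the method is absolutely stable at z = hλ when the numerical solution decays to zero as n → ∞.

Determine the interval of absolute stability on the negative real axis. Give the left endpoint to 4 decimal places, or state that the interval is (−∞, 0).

z∈(-2.7853,0).

On y'=λy, z=hλ:
  order 4, 4-stage ⇒ R(z)=1+z+z^2/2+z^3/6+z^4/24
  (e.g. R(-0.77)=0.46501, |R|=0.46501)

Boundary: |R(x)|=1, x<0.
x=-0.77: |R|=0.4650
|R(-2.89)|=1.1697 |R(-2.78)|=0.9920 |R(-2.31)|=0.4901
Bisect:
  x_lo=-3.2179 |R|=1.8737  x_hi=-0.3329 |R|=0.7169
  mid=-1.77540 |R|=0.28191 →hi
  mid=-2.49666 |R|=0.64517 →hi
  mid=-2.85728 |R|=1.11407 →lo
  mid=-2.67697 |R|=0.84859 →hi
  mid=-2.76713 |R|=0.97295 →hi
  mid=-2.81220 |R|=1.04134 →lo
  mid=-2.78966 |R|=1.00661 →lo
  mid=-2.77840 |R|=0.98965 →hi
  mid=-2.78403 |R|=0.99810 →hi
  mid=-2.78685 |R|=1.00235 →lo
  ...
  [-2.78544,-2.78526] ⇒ x*=-2.7853
So |R|<1 on (-2.7853, 0).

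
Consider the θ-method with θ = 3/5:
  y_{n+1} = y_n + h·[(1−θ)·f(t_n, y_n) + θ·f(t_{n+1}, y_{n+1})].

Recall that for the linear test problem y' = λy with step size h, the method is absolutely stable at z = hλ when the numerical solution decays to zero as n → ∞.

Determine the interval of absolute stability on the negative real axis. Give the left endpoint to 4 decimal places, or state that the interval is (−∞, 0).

unbounded; (−∞, 0).

Set f=λy, z=hλ:
  y_{n+1} = y_n + z·[2/5·y_n + 3/5·y_{n+1}] ⇒ (1 − 3/5z)y_{n+1} = (1 + 2/5z)y_n
  R(z) = (1 + 2/5z)/(1 − 3/5z).

Solve |R(x)|<1 on ℝ⁻.
x=-1.56: |R|=0.1942
x=-2: |R|=0.0909
x=-10: |R|=0.4286
x=-100: |R|=0.6393
θ=3/5≥1/2 ⇒ |1+2/5x|<|1−3/5x| ∀x<0 ⇒ unbounded interval.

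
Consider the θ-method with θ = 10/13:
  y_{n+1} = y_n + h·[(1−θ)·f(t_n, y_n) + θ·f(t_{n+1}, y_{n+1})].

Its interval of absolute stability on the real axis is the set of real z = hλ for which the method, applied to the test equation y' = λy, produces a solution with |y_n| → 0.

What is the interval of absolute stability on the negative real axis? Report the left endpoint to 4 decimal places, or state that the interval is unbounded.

(−∞, 0) — no finite endpoint.

Set f=λy, z=hλ:
  y_{n+1} = y_n + z·[3/13·y_n + 10/13·y_{n+1}] ⇒ (1 − 10/13z)y_{n+1} = (1 + 3/13z)y_n
  ⇒ R(z) = (1 + 3/13z)/(1 − 10/13z).

Find x<0 with |R(x)|<1.
x=-0.36: |R|=0.7181
x=-2: |R|=0.2121
x=-10: |R|=0.1504
x=-100: |R|=0.2833
θ=10/13≥1/2 ⇒ |1+3/13x|<|1−10/13x| ∀x<0 ⇒ interval (−∞,0).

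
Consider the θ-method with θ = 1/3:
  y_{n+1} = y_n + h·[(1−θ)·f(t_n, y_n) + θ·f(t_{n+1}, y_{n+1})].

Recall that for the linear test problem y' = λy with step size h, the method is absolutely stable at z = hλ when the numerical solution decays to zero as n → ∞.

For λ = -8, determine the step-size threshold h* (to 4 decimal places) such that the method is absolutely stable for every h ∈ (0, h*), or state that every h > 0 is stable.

On y'=λy, z=hλ:
  y_{n+1} = y_n + z·[2/3·y_n + 1/3·y_{n+1}] ⇒ (1 − 1/3z)y_{n+1} = (1 + 2/3z)y_n
  ⇒ R(z) = (1 + 2/3z)/(1 − 1/3z).

Need |R(x)|<1, x<0.
x=-1.73: |R|=0.0973
R=−1: 1+2/3x = −1+1/3x ⇒ -1/3x=2 ⇒ x=2/(-1/3)=-6.0000
Confirm numerically:
  x=-5.384: |R|=0.92653 <1
  x=-4.126: |R|=0.73702 <1
  x=-2.535: |R|=0.37398 <1
  x=-6.384: |R|=1.04092 >1
  x=-6.115: |R|=1.01262 >1
  x=-6.062: |R|=1.00684 >1
Interval (-6.0000, 0).

(-6.0000,0); λ=-8 ⇒ h* = (6)/8 = 0.7500.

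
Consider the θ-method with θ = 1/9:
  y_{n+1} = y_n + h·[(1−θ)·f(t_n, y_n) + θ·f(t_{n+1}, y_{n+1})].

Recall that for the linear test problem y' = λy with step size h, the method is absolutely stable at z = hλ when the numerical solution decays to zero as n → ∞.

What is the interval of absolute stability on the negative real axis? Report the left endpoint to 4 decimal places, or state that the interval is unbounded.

Set f=λy, z=hλ:
  y_{n+1} = y_n + z·[8/9·y_n + 1/9·y_{n+1}] ⇒ (1 − 1/9z)y_{n+1} = (1 + 8/9z)y_n
  so R(z) = (1 + 8/9z)/(1 − 1/9z).

Need |R(x)|<1, x<0.
x=-1.67: |R|=0.4086
R=−1: 1+8/9x = −1+1/9x ⇒ -7/9x=2 ⇒ x=2/(-7/9)=-2.5714
Confirm numerically:
  x=-2.174: |R|=0.75103 <1
  x=-1.719: |R|=0.44332 <1
  x=-1.576: |R|=0.34115 <1
  x=-2.953: |R|=1.22346 >1
  x=-2.810: |R|=1.14141 >1
  x=-2.728: |R|=1.09345 >1
Stable set (-2.5714, 0).

z∈(-2.5714,0).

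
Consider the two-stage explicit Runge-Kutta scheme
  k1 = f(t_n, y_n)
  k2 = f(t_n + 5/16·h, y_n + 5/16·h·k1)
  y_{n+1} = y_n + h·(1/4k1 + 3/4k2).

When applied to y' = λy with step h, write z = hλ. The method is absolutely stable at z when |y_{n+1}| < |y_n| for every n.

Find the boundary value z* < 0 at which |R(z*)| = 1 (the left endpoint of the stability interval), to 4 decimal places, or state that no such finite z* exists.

Test eqn y'=λy, z=hλ:
  k1=λy_n ⇒ h·k1=z·y_n;  k2=λ(1+5/16z)y_n ⇒ h·k2=z(1+5/16z)y_n
  y_{n+1}/y_n = 1 + 1/4z + 3/4z(1+5/16z) = 1 + z + 15/64z²
  ⇒ R(z) = 1 + z + 15/64z².

Boundary: |R(x)|=1, x<0.
x=-1.78: |R|=0.0374
R=1: x+15/64x²=0 ⇒ x=−64/15=-4.2667; min R=1−1/(4·15/64)=-0.0667>−1
Confirm numerically:
  x=-4.088: |R|=0.82882 <1
  x=-3.762: |R|=0.55503 <1
  x=-3.683: |R|=0.49618 <1
  x=-2.632: |R|=0.00838 <1
  x=-4.700: |R|=1.47734 >1
  x=-4.617: |R|=1.37910 >1
  x=-4.477: |R|=1.22070 >1
So |R|<1 on (-4.2667, 0).

z* = -4.2667.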